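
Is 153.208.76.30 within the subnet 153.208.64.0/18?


Subnet network: 153.208.64.0
Test IP AND mask: 153.208.64.0
Yes, 153.208.76.30 is in 153.208.64.0/18


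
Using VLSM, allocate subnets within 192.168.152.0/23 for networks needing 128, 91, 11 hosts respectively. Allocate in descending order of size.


128 hosts -> /24 (254 usable): 192.168.152.0/24
91 hosts -> /25 (126 usable): 192.168.153.0/25
11 hosts -> /28 (14 usable): 192.168.153.128/28
Allocation: 192.168.152.0/24 (128 hosts, 254 usable); 192.168.153.0/25 (91 hosts, 126 usable); 192.168.153.128/28 (11 hosts, 14 usable)


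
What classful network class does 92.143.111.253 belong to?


First octet: 92
Binary: 01011100
0xxxxxxx -> Class A (1-126)
Class A, default mask 255.0.0.0 (/8)


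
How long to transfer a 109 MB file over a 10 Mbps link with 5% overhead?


Effective throughput = 10 * (1 - 5/100) = 9.5 Mbps
File size in Mb = 109 * 8 = 872 Mb
Time = 872 / 9.5
Time = 91.7895 seconds


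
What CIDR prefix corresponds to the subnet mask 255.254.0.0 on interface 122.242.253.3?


Binary: 11111111.11111110.00000000.00000000
Count leading 1s
Prefix: /15


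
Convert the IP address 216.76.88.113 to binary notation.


216 = 11011000
76 = 01001100
88 = 01011000
113 = 01110001
Binary: 11011000.01001100.01011000.01110001


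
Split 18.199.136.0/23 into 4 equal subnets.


New prefix = 23 + 2 = 25
Each subnet has 128 addresses
  18.199.136.0/25
  18.199.136.128/25
  18.199.137.0/25
  18.199.137.128/25
Subnets: 18.199.136.0/25, 18.199.136.128/25, 18.199.137.0/25, 18.199.137.128/25


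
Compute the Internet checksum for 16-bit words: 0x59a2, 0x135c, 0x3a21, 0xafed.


Sum all words (with carry folding):
+ 0x59a2 = 0x59a2
+ 0x135c = 0x6cfe
+ 0x3a21 = 0xa71f
+ 0xafed = 0x570d
One's complement: ~0x570d
Checksum = 0xa8f2


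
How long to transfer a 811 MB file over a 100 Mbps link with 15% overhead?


Effective throughput = 100 * (1 - 15/100) = 85 Mbps
File size in Mb = 811 * 8 = 6488 Mb
Time = 6488 / 85
Time = 76.3294 seconds


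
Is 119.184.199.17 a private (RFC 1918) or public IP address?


RFC 1918 private ranges:
  10.0.0.0/8 (10.0.0.0 - 10.255.255.255)
  172.16.0.0/12 (172.16.0.0 - 172.31.255.255)
  192.168.0.0/16 (192.168.0.0 - 192.168.255.255)
Public (not in any RFC 1918 range)


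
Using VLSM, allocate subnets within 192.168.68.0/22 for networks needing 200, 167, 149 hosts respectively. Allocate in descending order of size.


200 hosts -> /24 (254 usable): 192.168.68.0/24
167 hosts -> /24 (254 usable): 192.168.69.0/24
149 hosts -> /24 (254 usable): 192.168.70.0/24
Allocation: 192.168.68.0/24 (200 hosts, 254 usable); 192.168.69.0/24 (167 hosts, 254 usable); 192.168.70.0/24 (149 hosts, 254 usable)


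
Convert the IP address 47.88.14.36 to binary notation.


47 = 00101111
88 = 01011000
14 = 00001110
36 = 00100100
Binary: 00101111.01011000.00001110.00100100


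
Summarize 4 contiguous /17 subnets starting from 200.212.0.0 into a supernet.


Original prefix: /17
Number of subnets: 4 = 2^2
New prefix = 17 - 2 = 15
Supernet: 200.212.0.0/15


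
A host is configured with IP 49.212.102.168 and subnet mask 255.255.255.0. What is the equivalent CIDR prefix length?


Binary: 11111111.11111111.11111111.00000000
Count leading 1s
Prefix: /24


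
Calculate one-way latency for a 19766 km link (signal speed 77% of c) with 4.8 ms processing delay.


Speed = 0.77 * 3e5 km/s = 231000 km/s
Propagation delay = 19766 / 231000 = 0.0856 s = 85.5671 ms
Processing delay = 4.8 ms
Total one-way latency = 90.3671 ms


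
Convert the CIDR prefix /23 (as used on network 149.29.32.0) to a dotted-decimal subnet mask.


/23 means 23 network bits, 9 host bits
Binary: 11111111111111111111111000000000
Mask: 255.255.254.0


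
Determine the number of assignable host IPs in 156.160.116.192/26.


Host bits = 32 - 26 = 6
Total addresses = 2^6 = 64
Usable = total - 2 (network and broadcast)
Usable hosts: 62


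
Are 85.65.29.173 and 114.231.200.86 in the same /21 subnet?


Mask: 255.255.248.0
85.65.29.173 AND mask = 85.65.24.0
114.231.200.86 AND mask = 114.231.200.0
No, different subnets (85.65.24.0 vs 114.231.200.0)


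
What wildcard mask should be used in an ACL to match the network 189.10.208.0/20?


Subnet mask: 255.255.240.0
Wildcard = 255.255.255.255 - subnet mask
255 - 255 = 0
255 - 255 = 0
255 - 240 = 15
255 - 0 = 255
Wildcard: 0.0.15.255


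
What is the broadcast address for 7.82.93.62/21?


Network: 7.82.88.0/21
Host bits = 11
Set all host bits to 1:
Broadcast: 7.82.95.255


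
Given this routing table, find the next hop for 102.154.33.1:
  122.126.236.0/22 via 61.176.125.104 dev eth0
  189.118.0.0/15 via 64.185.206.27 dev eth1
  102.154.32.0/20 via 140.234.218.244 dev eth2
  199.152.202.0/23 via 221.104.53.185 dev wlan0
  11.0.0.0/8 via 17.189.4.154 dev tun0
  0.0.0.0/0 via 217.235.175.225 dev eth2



Longest prefix match for 102.154.33.1:
  /22 122.126.236.0: no
  /15 189.118.0.0: no
  /20 102.154.32.0: MATCH
  /23 199.152.202.0: no
  /8 11.0.0.0: no
  /0 0.0.0.0: MATCH
Selected: next-hop 140.234.218.244 via eth2 (matched /20)


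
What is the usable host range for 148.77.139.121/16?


Network: 148.77.0.0
Broadcast: 148.77.255.255
First usable = network + 1
Last usable = broadcast - 1
Range: 148.77.0.1 to 148.77.255.254


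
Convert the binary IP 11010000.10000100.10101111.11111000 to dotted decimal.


11010000 = 208
10000100 = 132
10101111 = 175
11111000 = 248
IP: 208.132.175.248


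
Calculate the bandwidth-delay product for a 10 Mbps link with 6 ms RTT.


BDP = bandwidth * RTT
= 10 Mbps * 6 ms
= 10 * 1e6 * 6 / 1000 bits
= 60000 bits
= 7500 bytes
= 7.3242 KB
BDP = 60000 bits (7500 bytes)


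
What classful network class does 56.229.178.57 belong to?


First octet: 56
Binary: 00111000
0xxxxxxx -> Class A (1-126)
Class A, default mask 255.0.0.0 (/8)


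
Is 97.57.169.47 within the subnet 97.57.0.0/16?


Subnet network: 97.57.0.0
Test IP AND mask: 97.57.0.0
Yes, 97.57.169.47 is in 97.57.0.0/16


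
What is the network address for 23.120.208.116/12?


IP:   00010111.01111000.11010000.01110100
Mask: 11111111.11110000.00000000.00000000
AND operation:
Net:  00010111.01110000.00000000.00000000
Network: 23.112.0.0/12


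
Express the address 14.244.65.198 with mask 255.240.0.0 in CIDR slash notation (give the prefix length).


Binary: 11111111.11110000.00000000.00000000
Count leading 1s
Prefix: /12


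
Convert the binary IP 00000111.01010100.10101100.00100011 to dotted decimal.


00000111 = 7
01010100 = 84
10101100 = 172
00100011 = 35
IP: 7.84.172.35


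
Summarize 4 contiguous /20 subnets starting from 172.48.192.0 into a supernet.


Original prefix: /20
Number of subnets: 4 = 2^2
New prefix = 20 - 2 = 18
Supernet: 172.48.192.0/18


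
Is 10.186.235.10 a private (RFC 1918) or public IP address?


RFC 1918 private ranges:
  10.0.0.0/8 (10.0.0.0 - 10.255.255.255)
  172.16.0.0/12 (172.16.0.0 - 172.31.255.255)
  192.168.0.0/16 (192.168.0.0 - 192.168.255.255)
Private (in 10.0.0.0/8)


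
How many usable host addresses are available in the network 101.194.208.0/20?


Host bits = 32 - 20 = 12
Total addresses = 2^12 = 4096
Usable = total - 2 (network and broadcast)
Usable hosts: 4094


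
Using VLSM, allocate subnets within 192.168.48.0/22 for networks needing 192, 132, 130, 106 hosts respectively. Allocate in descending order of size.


192 hosts -> /24 (254 usable): 192.168.48.0/24
132 hosts -> /24 (254 usable): 192.168.49.0/24
130 hosts -> /24 (254 usable): 192.168.50.0/24
106 hosts -> /25 (126 usable): 192.168.51.0/25
Allocation: 192.168.48.0/24 (192 hosts, 254 usable); 192.168.49.0/24 (132 hosts, 254 usable); 192.168.50.0/24 (130 hosts, 254 usable); 192.168.51.0/25 (106 hosts, 126 usable)


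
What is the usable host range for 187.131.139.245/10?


Network: 187.128.0.0
Broadcast: 187.191.255.255
First usable = network + 1
Last usable = broadcast - 1
Range: 187.128.0.1 to 187.191.255.254


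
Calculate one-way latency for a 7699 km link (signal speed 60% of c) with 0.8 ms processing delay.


Speed = 0.6 * 3e5 km/s = 180000 km/s
Propagation delay = 7699 / 180000 = 0.0428 s = 42.7722 ms
Processing delay = 0.8 ms
Total one-way latency = 43.5722 ms


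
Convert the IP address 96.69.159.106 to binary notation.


96 = 01100000
69 = 01000101
159 = 10011111
106 = 01101010
Binary: 01100000.01000101.10011111.01101010


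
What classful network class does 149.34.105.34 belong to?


First octet: 149
Binary: 10010101
10xxxxxx -> Class B (128-191)
Class B, default mask 255.255.0.0 (/16)


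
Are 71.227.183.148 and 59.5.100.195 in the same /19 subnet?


Mask: 255.255.224.0
71.227.183.148 AND mask = 71.227.160.0
59.5.100.195 AND mask = 59.5.96.0
No, different subnets (71.227.160.0 vs 59.5.96.0)


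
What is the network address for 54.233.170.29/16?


IP:   00110110.11101001.10101010.00011101
Mask: 11111111.11111111.00000000.00000000
AND operation:
Net:  00110110.11101001.00000000.00000000
Network: 54.233.0.0/16


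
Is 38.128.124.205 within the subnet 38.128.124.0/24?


Subnet network: 38.128.124.0
Test IP AND mask: 38.128.124.0
Yes, 38.128.124.205 is in 38.128.124.0/24


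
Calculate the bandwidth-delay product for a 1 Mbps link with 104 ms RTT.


BDP = bandwidth * RTT
= 1 Mbps * 104 ms
= 1 * 1e6 * 104 / 1000 bits
= 104000 bits
= 13000 bytes
= 12.6953 KB
BDP = 104000 bits (13000 bytes)


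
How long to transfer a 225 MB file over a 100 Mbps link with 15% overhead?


Effective throughput = 100 * (1 - 15/100) = 85 Mbps
File size in Mb = 225 * 8 = 1800 Mb
Time = 1800 / 85
Time = 21.1765 seconds


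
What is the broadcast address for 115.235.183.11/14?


Network: 115.232.0.0/14
Host bits = 18
Set all host bits to 1:
Broadcast: 115.235.255.255


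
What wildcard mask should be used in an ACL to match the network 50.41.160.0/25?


Subnet mask: 255.255.255.128
Wildcard = 255.255.255.255 - subnet mask
255 - 255 = 0
255 - 255 = 0
255 - 255 = 0
255 - 128 = 127
Wildcard: 0.0.0.127


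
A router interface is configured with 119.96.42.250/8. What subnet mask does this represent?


/8 means 8 network bits, 24 host bits
Binary: 11111111000000000000000000000000
Mask: 255.0.0.0


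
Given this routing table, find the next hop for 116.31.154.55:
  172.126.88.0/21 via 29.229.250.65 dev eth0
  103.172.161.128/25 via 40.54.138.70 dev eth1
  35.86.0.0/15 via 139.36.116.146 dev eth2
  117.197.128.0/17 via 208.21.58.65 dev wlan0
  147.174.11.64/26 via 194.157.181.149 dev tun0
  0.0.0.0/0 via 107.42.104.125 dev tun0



Longest prefix match for 116.31.154.55:
  /21 172.126.88.0: no
  /25 103.172.161.128: no
  /15 35.86.0.0: no
  /17 117.197.128.0: no
  /26 147.174.11.64: no
  /0 0.0.0.0: MATCH
Selected: next-hop 107.42.104.125 via tun0 (matched /0)


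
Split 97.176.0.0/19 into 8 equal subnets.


New prefix = 19 + 3 = 22
Each subnet has 1024 addresses
  97.176.0.0/22
  97.176.4.0/22
  97.176.8.0/22
  97.176.12.0/22
  97.176.16.0/22
  97.176.20.0/22
  97.176.24.0/22
  97.176.28.0/22
Subnets: 97.176.0.0/22, 97.176.4.0/22, 97.176.8.0/22, 97.176.12.0/22, 97.176.16.0/22, 97.176.20.0/22, 97.176.24.0/22, 97.176.28.0/22


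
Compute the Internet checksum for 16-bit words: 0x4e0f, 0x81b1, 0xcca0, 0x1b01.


Sum all words (with carry folding):
+ 0x4e0f = 0x4e0f
+ 0x81b1 = 0xcfc0
+ 0xcca0 = 0x9c61
+ 0x1b01 = 0xb762
One's complement: ~0xb762
Checksum = 0x489d


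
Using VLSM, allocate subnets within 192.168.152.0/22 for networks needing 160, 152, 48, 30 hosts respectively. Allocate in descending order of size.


160 hosts -> /24 (254 usable): 192.168.152.0/24
152 hosts -> /24 (254 usable): 192.168.153.0/24
48 hosts -> /26 (62 usable): 192.168.154.0/26
30 hosts -> /27 (30 usable): 192.168.154.64/27
Allocation: 192.168.152.0/24 (160 hosts, 254 usable); 192.168.153.0/24 (152 hosts, 254 usable); 192.168.154.0/26 (48 hosts, 62 usable); 192.168.154.64/27 (30 hosts, 30 usable)


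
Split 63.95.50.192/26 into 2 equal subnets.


New prefix = 26 + 1 = 27
Each subnet has 32 addresses
  63.95.50.192/27
  63.95.50.224/27
Subnets: 63.95.50.192/27, 63.95.50.224/27


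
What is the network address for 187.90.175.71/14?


IP:   10111011.01011010.10101111.01000111
Mask: 11111111.11111100.00000000.00000000
AND operation:
Net:  10111011.01011000.00000000.00000000
Network: 187.88.0.0/14


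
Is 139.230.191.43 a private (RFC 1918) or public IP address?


RFC 1918 private ranges:
  10.0.0.0/8 (10.0.0.0 - 10.255.255.255)
  172.16.0.0/12 (172.16.0.0 - 172.31.255.255)
  192.168.0.0/16 (192.168.0.0 - 192.168.255.255)
Public (not in any RFC 1918 range)


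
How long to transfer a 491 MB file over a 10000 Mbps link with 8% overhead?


Effective throughput = 10000 * (1 - 8/100) = 9200 Mbps
File size in Mb = 491 * 8 = 3928 Mb
Time = 3928 / 9200
Time = 0.427 seconds


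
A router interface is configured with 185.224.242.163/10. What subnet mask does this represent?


/10 means 10 network bits, 22 host bits
Binary: 11111111110000000000000000000000
Mask: 255.192.0.0


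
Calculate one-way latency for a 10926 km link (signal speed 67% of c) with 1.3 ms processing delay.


Speed = 0.67 * 3e5 km/s = 201000 km/s
Propagation delay = 10926 / 201000 = 0.0544 s = 54.3582 ms
Processing delay = 1.3 ms
Total one-way latency = 55.6582 ms


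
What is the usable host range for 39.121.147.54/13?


Network: 39.120.0.0
Broadcast: 39.127.255.255
First usable = network + 1
Last usable = broadcast - 1
Range: 39.120.0.1 to 39.127.255.254


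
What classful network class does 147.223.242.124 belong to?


First octet: 147
Binary: 10010011
10xxxxxx -> Class B (128-191)
Class B, default mask 255.255.0.0 (/16)


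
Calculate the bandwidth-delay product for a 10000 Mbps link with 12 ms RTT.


BDP = bandwidth * RTT
= 10000 Mbps * 12 ms
= 10000 * 1e6 * 12 / 1000 bits
= 120000000 bits
= 15000000 bytes
= 14648.4375 KB
BDP = 120000000 bits (15000000 bytes)


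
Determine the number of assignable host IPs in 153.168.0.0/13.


Host bits = 32 - 13 = 19
Total addresses = 2^19 = 524288
Usable = total - 2 (network and broadcast)
Usable hosts: 524286


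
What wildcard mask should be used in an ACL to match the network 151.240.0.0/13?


Subnet mask: 255.248.0.0
Wildcard = 255.255.255.255 - subnet mask
255 - 255 = 0
255 - 248 = 7
255 - 0 = 255
255 - 0 = 255
Wildcard: 0.7.255.255


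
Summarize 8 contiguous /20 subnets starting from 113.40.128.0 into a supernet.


Original prefix: /20
Number of subnets: 8 = 2^3
New prefix = 20 - 3 = 17
Supernet: 113.40.128.0/17


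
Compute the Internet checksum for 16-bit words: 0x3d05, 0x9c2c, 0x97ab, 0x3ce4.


Sum all words (with carry folding):
+ 0x3d05 = 0x3d05
+ 0x9c2c = 0xd931
+ 0x97ab = 0x70dd
+ 0x3ce4 = 0xadc1
One's complement: ~0xadc1
Checksum = 0x523e


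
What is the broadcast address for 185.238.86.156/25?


Network: 185.238.86.128/25
Host bits = 7
Set all host bits to 1:
Broadcast: 185.238.86.255


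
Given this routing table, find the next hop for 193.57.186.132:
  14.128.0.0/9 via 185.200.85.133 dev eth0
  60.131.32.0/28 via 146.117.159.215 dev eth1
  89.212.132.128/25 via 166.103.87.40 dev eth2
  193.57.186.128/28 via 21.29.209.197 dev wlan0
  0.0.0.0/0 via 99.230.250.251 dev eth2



Longest prefix match for 193.57.186.132:
  /9 14.128.0.0: no
  /28 60.131.32.0: no
  /25 89.212.132.128: no
  /28 193.57.186.128: MATCH
  /0 0.0.0.0: MATCH
Selected: next-hop 21.29.209.197 via wlan0 (matched /28)


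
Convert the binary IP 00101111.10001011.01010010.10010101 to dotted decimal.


00101111 = 47
10001011 = 139
01010010 = 82
10010101 = 149
IP: 47.139.82.149


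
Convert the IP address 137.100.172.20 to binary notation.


137 = 10001001
100 = 01100100
172 = 10101100
20 = 00010100
Binary: 10001001.01100100.10101100.00010100


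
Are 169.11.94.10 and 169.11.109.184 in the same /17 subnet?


Mask: 255.255.128.0
169.11.94.10 AND mask = 169.11.0.0
169.11.109.184 AND mask = 169.11.0.0
Yes, same subnet (169.11.0.0)


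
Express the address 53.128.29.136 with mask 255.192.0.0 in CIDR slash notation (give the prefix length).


Binary: 11111111.11000000.00000000.00000000
Count leading 1s
Prefix: /10


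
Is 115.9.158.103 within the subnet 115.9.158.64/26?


Subnet network: 115.9.158.64
Test IP AND mask: 115.9.158.64
Yes, 115.9.158.103 is in 115.9.158.64/26


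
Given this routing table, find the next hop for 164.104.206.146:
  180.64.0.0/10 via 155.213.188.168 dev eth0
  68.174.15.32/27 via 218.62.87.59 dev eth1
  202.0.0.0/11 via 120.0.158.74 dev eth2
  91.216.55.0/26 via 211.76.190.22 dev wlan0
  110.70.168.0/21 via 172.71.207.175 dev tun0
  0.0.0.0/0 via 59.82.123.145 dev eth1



Longest prefix match for 164.104.206.146:
  /10 180.64.0.0: no
  /27 68.174.15.32: no
  /11 202.0.0.0: no
  /26 91.216.55.0: no
  /21 110.70.168.0: no
  /0 0.0.0.0: MATCH
Selected: next-hop 59.82.123.145 via eth1 (matched /0)


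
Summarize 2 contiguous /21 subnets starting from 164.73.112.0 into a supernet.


Original prefix: /21
Number of subnets: 2 = 2^1
New prefix = 21 - 1 = 20
Supernet: 164.73.112.0/20


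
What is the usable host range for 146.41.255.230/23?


Network: 146.41.254.0
Broadcast: 146.41.255.255
First usable = network + 1
Last usable = broadcast - 1
Range: 146.41.254.1 to 146.41.255.254


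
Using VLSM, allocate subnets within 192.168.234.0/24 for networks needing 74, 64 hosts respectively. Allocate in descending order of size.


74 hosts -> /25 (126 usable): 192.168.234.0/25
64 hosts -> /25 (126 usable): 192.168.234.128/25
Allocation: 192.168.234.0/25 (74 hosts, 126 usable); 192.168.234.128/25 (64 hosts, 126 usable)


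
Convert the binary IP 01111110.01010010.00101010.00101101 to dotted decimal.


01111110 = 126
01010010 = 82
00101010 = 42
00101101 = 45
IP: 126.82.42.45


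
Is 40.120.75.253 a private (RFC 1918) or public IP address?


RFC 1918 private ranges:
  10.0.0.0/8 (10.0.0.0 - 10.255.255.255)
  172.16.0.0/12 (172.16.0.0 - 172.31.255.255)
  192.168.0.0/16 (192.168.0.0 - 192.168.255.255)
Public (not in any RFC 1918 range)


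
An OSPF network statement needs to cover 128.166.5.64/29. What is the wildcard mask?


Subnet mask: 255.255.255.248
Wildcard = 255.255.255.255 - subnet mask
255 - 255 = 0
255 - 255 = 0
255 - 255 = 0
255 - 248 = 7
Wildcard: 0.0.0.7


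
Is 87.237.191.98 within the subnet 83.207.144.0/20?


Subnet network: 83.207.144.0
Test IP AND mask: 87.237.176.0
No, 87.237.191.98 is not in 83.207.144.0/20


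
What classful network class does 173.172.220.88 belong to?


First octet: 173
Binary: 10101101
10xxxxxx -> Class B (128-191)
Class B, default mask 255.255.0.0 (/16)


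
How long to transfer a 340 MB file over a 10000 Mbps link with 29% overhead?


Effective throughput = 10000 * (1 - 29/100) = 7100 Mbps
File size in Mb = 340 * 8 = 2720 Mb
Time = 2720 / 7100
Time = 0.3831 seconds


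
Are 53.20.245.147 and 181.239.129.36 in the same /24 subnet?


Mask: 255.255.255.0
53.20.245.147 AND mask = 53.20.245.0
181.239.129.36 AND mask = 181.239.129.0
No, different subnets (53.20.245.0 vs 181.239.129.0)


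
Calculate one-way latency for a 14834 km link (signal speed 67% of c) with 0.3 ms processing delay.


Speed = 0.67 * 3e5 km/s = 201000 km/s
Propagation delay = 14834 / 201000 = 0.0738 s = 73.801 ms
Processing delay = 0.3 ms
Total one-way latency = 74.101 ms


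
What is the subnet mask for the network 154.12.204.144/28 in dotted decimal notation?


/28 means 28 network bits, 4 host bits
Binary: 11111111111111111111111111110000
Mask: 255.255.255.240


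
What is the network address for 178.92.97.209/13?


IP:   10110010.01011100.01100001.11010001
Mask: 11111111.11111000.00000000.00000000
AND operation:
Net:  10110010.01011000.00000000.00000000
Network: 178.88.0.0/13


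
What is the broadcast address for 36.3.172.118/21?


Network: 36.3.168.0/21
Host bits = 11
Set all host bits to 1:
Broadcast: 36.3.175.255


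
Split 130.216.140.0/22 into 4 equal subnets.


New prefix = 22 + 2 = 24
Each subnet has 256 addresses
  130.216.140.0/24
  130.216.141.0/24
  130.216.142.0/24
  130.216.143.0/24
Subnets: 130.216.140.0/24, 130.216.141.0/24, 130.216.142.0/24, 130.216.143.0/24


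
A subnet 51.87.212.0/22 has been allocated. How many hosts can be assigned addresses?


Host bits = 32 - 22 = 10
Total addresses = 2^10 = 1024
Usable = total - 2 (network and broadcast)
Usable hosts: 1022


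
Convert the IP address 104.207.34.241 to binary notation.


104 = 01101000
207 = 11001111
34 = 00100010
241 = 11110001
Binary: 01101000.11001111.00100010.11110001


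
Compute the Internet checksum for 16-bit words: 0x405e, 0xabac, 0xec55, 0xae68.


Sum all words (with carry folding):
+ 0x405e = 0x405e
+ 0xabac = 0xec0a
+ 0xec55 = 0xd860
+ 0xae68 = 0x86c9
One's complement: ~0x86c9
Checksum = 0x7936


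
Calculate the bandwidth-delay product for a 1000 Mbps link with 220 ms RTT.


BDP = bandwidth * RTT
= 1000 Mbps * 220 ms
= 1000 * 1e6 * 220 / 1000 bits
= 220000000 bits
= 27500000 bytes
= 26855.4688 KB
BDP = 220000000 bits (27500000 bytes)


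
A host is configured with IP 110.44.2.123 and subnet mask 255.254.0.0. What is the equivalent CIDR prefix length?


Binary: 11111111.11111110.00000000.00000000
Count leading 1s
Prefix: /15


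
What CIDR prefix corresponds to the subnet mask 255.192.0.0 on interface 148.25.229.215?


Binary: 11111111.11000000.00000000.00000000
Count leading 1s
Prefix: /10


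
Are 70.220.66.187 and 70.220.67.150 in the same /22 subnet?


Mask: 255.255.252.0
70.220.66.187 AND mask = 70.220.64.0
70.220.67.150 AND mask = 70.220.64.0
Yes, same subnet (70.220.64.0)


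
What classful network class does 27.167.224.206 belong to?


First octet: 27
Binary: 00011011
0xxxxxxx -> Class A (1-126)
Class A, default mask 255.0.0.0 (/8)


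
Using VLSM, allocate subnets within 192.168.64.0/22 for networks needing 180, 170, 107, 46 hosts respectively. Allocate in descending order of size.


180 hosts -> /24 (254 usable): 192.168.64.0/24
170 hosts -> /24 (254 usable): 192.168.65.0/24
107 hosts -> /25 (126 usable): 192.168.66.0/25
46 hosts -> /26 (62 usable): 192.168.66.128/26
Allocation: 192.168.64.0/24 (180 hosts, 254 usable); 192.168.65.0/24 (170 hosts, 254 usable); 192.168.66.0/25 (107 hosts, 126 usable); 192.168.66.128/26 (46 hosts, 62 usable)


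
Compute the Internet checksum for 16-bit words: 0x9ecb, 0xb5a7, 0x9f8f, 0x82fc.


Sum all words (with carry folding):
+ 0x9ecb = 0x9ecb
+ 0xb5a7 = 0x5473
+ 0x9f8f = 0xf402
+ 0x82fc = 0x76ff
One's complement: ~0x76ff
Checksum = 0x8900


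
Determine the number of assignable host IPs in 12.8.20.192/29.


Host bits = 32 - 29 = 3
Total addresses = 2^3 = 8
Usable = total - 2 (network and broadcast)
Usable hosts: 6


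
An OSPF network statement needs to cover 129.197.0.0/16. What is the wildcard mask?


Subnet mask: 255.255.0.0
Wildcard = 255.255.255.255 - subnet mask
255 - 255 = 0
255 - 255 = 0
255 - 0 = 255
255 - 0 = 255
Wildcard: 0.0.255.255


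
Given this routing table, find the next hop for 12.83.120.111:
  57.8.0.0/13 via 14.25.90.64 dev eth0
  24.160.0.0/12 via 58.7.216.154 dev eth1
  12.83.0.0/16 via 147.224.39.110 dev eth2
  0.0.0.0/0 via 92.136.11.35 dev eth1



Longest prefix match for 12.83.120.111:
  /13 57.8.0.0: no
  /12 24.160.0.0: no
  /16 12.83.0.0: MATCH
  /0 0.0.0.0: MATCH
Selected: next-hop 147.224.39.110 via eth2 (matched /16)


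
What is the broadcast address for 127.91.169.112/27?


Network: 127.91.169.96/27
Host bits = 5
Set all host bits to 1:
Broadcast: 127.91.169.127


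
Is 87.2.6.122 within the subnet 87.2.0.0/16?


Subnet network: 87.2.0.0
Test IP AND mask: 87.2.0.0
Yes, 87.2.6.122 is in 87.2.0.0/16


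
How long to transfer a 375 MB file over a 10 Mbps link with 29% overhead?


Effective throughput = 10 * (1 - 29/100) = 7.1 Mbps
File size in Mb = 375 * 8 = 3000 Mb
Time = 3000 / 7.1
Time = 422.5352 seconds


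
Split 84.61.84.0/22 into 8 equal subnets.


New prefix = 22 + 3 = 25
Each subnet has 128 addresses
  84.61.84.0/25
  84.61.84.128/25
  84.61.85.0/25
  84.61.85.128/25
  84.61.86.0/25
  84.61.86.128/25
  84.61.87.0/25
  84.61.87.128/25
Subnets: 84.61.84.0/25, 84.61.84.128/25, 84.61.85.0/25, 84.61.85.128/25, 84.61.86.0/25, 84.61.86.128/25, 84.61.87.0/25, 84.61.87.128/25


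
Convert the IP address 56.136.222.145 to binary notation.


56 = 00111000
136 = 10001000
222 = 11011110
145 = 10010001
Binary: 00111000.10001000.11011110.10010001


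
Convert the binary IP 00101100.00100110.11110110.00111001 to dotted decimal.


00101100 = 44
00100110 = 38
11110110 = 246
00111001 = 57
IP: 44.38.246.57


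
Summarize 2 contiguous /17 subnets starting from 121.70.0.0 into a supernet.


Original prefix: /17
Number of subnets: 2 = 2^1
New prefix = 17 - 1 = 16
Supernet: 121.70.0.0/16


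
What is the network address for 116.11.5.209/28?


IP:   01110100.00001011.00000101.11010001
Mask: 11111111.11111111.11111111.11110000
AND operation:
Net:  01110100.00001011.00000101.11010000
Network: 116.11.5.208/28


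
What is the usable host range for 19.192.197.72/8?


Network: 19.0.0.0
Broadcast: 19.255.255.255
First usable = network + 1
Last usable = broadcast - 1
Range: 19.0.0.1 to 19.255.255.254


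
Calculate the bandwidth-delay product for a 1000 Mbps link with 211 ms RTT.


BDP = bandwidth * RTT
= 1000 Mbps * 211 ms
= 1000 * 1e6 * 211 / 1000 bits
= 211000000 bits
= 26375000 bytes
= 25756.8359 KB
BDP = 211000000 bits (26375000 bytes)


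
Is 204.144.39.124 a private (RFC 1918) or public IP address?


RFC 1918 private ranges:
  10.0.0.0/8 (10.0.0.0 - 10.255.255.255)
  172.16.0.0/12 (172.16.0.0 - 172.31.255.255)
  192.168.0.0/16 (192.168.0.0 - 192.168.255.255)
Public (not in any RFC 1918 range)


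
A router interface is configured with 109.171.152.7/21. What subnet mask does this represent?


/21 means 21 network bits, 11 host bits
Binary: 11111111111111111111100000000000
Mask: 255.255.248.0


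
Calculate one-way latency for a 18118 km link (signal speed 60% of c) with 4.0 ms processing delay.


Speed = 0.6 * 3e5 km/s = 180000 km/s
Propagation delay = 18118 / 180000 = 0.1007 s = 100.6556 ms
Processing delay = 4.0 ms
Total one-way latency = 104.6556 ms


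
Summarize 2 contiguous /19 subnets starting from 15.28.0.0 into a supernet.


Original prefix: /19
Number of subnets: 2 = 2^1
New prefix = 19 - 1 = 18
Supernet: 15.28.0.0/18


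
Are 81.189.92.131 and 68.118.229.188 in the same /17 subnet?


Mask: 255.255.128.0
81.189.92.131 AND mask = 81.189.0.0
68.118.229.188 AND mask = 68.118.128.0
No, different subnets (81.189.0.0 vs 68.118.128.0)


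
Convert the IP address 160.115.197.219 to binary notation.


160 = 10100000
115 = 01110011
197 = 11000101
219 = 11011011
Binary: 10100000.01110011.11000101.11011011


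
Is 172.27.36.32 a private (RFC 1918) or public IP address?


RFC 1918 private ranges:
  10.0.0.0/8 (10.0.0.0 - 10.255.255.255)
  172.16.0.0/12 (172.16.0.0 - 172.31.255.255)
  192.168.0.0/16 (192.168.0.0 - 192.168.255.255)
Private (in 172.16.0.0/12)


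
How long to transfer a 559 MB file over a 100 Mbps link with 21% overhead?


Effective throughput = 100 * (1 - 21/100) = 79 Mbps
File size in Mb = 559 * 8 = 4472 Mb
Time = 4472 / 79
Time = 56.6076 seconds


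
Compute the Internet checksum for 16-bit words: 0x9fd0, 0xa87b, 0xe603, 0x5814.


Sum all words (with carry folding):
+ 0x9fd0 = 0x9fd0
+ 0xa87b = 0x484c
+ 0xe603 = 0x2e50
+ 0x5814 = 0x8664
One's complement: ~0x8664
Checksum = 0x799b


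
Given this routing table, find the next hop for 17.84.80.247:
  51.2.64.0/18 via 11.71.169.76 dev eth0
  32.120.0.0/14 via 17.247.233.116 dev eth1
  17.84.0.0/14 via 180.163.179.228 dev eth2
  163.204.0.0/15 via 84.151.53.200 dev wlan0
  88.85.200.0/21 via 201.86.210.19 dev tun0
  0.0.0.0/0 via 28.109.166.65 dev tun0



Longest prefix match for 17.84.80.247:
  /18 51.2.64.0: no
  /14 32.120.0.0: no
  /14 17.84.0.0: MATCH
  /15 163.204.0.0: no
  /21 88.85.200.0: no
  /0 0.0.0.0: MATCH
Selected: next-hop 180.163.179.228 via eth2 (matched /14)


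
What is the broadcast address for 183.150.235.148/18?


Network: 183.150.192.0/18
Host bits = 14
Set all host bits to 1:
Broadcast: 183.150.255.255


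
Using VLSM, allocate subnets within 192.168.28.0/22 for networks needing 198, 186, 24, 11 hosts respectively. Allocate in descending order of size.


198 hosts -> /24 (254 usable): 192.168.28.0/24
186 hosts -> /24 (254 usable): 192.168.29.0/24
24 hosts -> /27 (30 usable): 192.168.30.0/27
11 hosts -> /28 (14 usable): 192.168.30.32/28
Allocation: 192.168.28.0/24 (198 hosts, 254 usable); 192.168.29.0/24 (186 hosts, 254 usable); 192.168.30.0/27 (24 hosts, 30 usable); 192.168.30.32/28 (11 hosts, 14 usable)


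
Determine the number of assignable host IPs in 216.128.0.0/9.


Host bits = 32 - 9 = 23
Total addresses = 2^23 = 8388608
Usable = total - 2 (network and broadcast)
Usable hosts: 8388606


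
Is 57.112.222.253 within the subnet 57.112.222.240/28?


Subnet network: 57.112.222.240
Test IP AND mask: 57.112.222.240
Yes, 57.112.222.253 is in 57.112.222.240/28


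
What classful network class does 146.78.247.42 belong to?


First octet: 146
Binary: 10010010
10xxxxxx -> Class B (128-191)
Class B, default mask 255.255.0.0 (/16)


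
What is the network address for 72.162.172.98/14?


IP:   01001000.10100010.10101100.01100010
Mask: 11111111.11111100.00000000.00000000
AND operation:
Net:  01001000.10100000.00000000.00000000
Network: 72.160.0.0/14


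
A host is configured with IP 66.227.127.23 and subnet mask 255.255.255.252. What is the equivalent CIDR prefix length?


Binary: 11111111.11111111.11111111.11111100
Count leading 1s
Prefix: /30


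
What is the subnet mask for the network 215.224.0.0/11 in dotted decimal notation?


/11 means 11 network bits, 21 host bits
Binary: 11111111111000000000000000000000
Mask: 255.224.0.0


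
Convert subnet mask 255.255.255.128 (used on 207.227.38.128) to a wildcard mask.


Subnet mask: 255.255.255.128
Wildcard = 255.255.255.255 - subnet mask
255 - 255 = 0
255 - 255 = 0
255 - 255 = 0
255 - 128 = 127
Wildcard: 0.0.0.127


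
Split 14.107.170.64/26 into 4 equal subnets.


New prefix = 26 + 2 = 28
Each subnet has 16 addresses
  14.107.170.64/28
  14.107.170.80/28
  14.107.170.96/28
  14.107.170.112/28
Subnets: 14.107.170.64/28, 14.107.170.80/28, 14.107.170.96/28, 14.107.170.112/28


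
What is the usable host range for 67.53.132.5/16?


Network: 67.53.0.0
Broadcast: 67.53.255.255
First usable = network + 1
Last usable = broadcast - 1
Range: 67.53.0.1 to 67.53.255.254


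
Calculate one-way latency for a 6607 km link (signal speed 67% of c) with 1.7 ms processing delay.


Speed = 0.67 * 3e5 km/s = 201000 km/s
Propagation delay = 6607 / 201000 = 0.0329 s = 32.8706 ms
Processing delay = 1.7 ms
Total one-way latency = 34.5706 ms


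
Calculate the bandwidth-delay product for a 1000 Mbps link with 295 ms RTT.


BDP = bandwidth * RTT
= 1000 Mbps * 295 ms
= 1000 * 1e6 * 295 / 1000 bits
= 295000000 bits
= 36875000 bytes
= 36010.7422 KB
BDP = 295000000 bits (36875000 bytes)


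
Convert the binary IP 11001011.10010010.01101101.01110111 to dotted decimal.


11001011 = 203
10010010 = 146
01101101 = 109
01110111 = 119
IP: 203.146.109.119


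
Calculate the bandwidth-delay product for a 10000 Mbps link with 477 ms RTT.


BDP = bandwidth * RTT
= 10000 Mbps * 477 ms
= 10000 * 1e6 * 477 / 1000 bits
= 4770000000 bits
= 596250000 bytes
= 582275.3906 KB
BDP = 4770000000 bits (596250000 bytes)


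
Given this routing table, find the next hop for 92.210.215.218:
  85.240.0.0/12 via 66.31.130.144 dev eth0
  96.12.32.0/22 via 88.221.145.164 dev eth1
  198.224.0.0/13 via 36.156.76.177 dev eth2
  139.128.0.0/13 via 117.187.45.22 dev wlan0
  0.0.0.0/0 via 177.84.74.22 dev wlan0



Longest prefix match for 92.210.215.218:
  /12 85.240.0.0: no
  /22 96.12.32.0: no
  /13 198.224.0.0: no
  /13 139.128.0.0: no
  /0 0.0.0.0: MATCH
Selected: next-hop 177.84.74.22 via wlan0 (matched /0)


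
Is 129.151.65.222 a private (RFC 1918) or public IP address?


RFC 1918 private ranges:
  10.0.0.0/8 (10.0.0.0 - 10.255.255.255)
  172.16.0.0/12 (172.16.0.0 - 172.31.255.255)
  192.168.0.0/16 (192.168.0.0 - 192.168.255.255)
Public (not in any RFC 1918 range)


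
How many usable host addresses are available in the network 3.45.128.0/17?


Host bits = 32 - 17 = 15
Total addresses = 2^15 = 32768
Usable = total - 2 (network and broadcast)
Usable hosts: 32766


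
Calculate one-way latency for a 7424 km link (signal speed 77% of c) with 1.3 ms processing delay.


Speed = 0.77 * 3e5 km/s = 231000 km/s
Propagation delay = 7424 / 231000 = 0.0321 s = 32.1385 ms
Processing delay = 1.3 ms
Total one-way latency = 33.4385 ms


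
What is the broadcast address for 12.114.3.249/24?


Network: 12.114.3.0/24
Host bits = 8
Set all host bits to 1:
Broadcast: 12.114.3.255


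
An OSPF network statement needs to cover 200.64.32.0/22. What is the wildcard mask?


Subnet mask: 255.255.252.0
Wildcard = 255.255.255.255 - subnet mask
255 - 255 = 0
255 - 255 = 0
255 - 252 = 3
255 - 0 = 255
Wildcard: 0.0.3.255


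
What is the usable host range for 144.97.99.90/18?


Network: 144.97.64.0
Broadcast: 144.97.127.255
First usable = network + 1
Last usable = broadcast - 1
Range: 144.97.64.1 to 144.97.127.254


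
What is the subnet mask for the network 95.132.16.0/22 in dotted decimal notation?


/22 means 22 network bits, 10 host bits
Binary: 11111111111111111111110000000000
Mask: 255.255.252.0


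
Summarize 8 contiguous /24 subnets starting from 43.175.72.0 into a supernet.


Original prefix: /24
Number of subnets: 8 = 2^3
New prefix = 24 - 3 = 21
Supernet: 43.175.72.0/21


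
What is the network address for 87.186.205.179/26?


IP:   01010111.10111010.11001101.10110011
Mask: 11111111.11111111.11111111.11000000
AND operation:
Net:  01010111.10111010.11001101.10000000
Network: 87.186.205.128/26


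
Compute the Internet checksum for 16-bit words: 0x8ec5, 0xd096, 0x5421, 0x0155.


Sum all words (with carry folding):
+ 0x8ec5 = 0x8ec5
+ 0xd096 = 0x5f5c
+ 0x5421 = 0xb37d
+ 0x0155 = 0xb4d2
One's complement: ~0xb4d2
Checksum = 0x4b2d


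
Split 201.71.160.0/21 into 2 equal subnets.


New prefix = 21 + 1 = 22
Each subnet has 1024 addresses
  201.71.160.0/22
  201.71.164.0/22
Subnets: 201.71.160.0/22, 201.71.164.0/22


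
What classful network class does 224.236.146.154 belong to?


First octet: 224
Binary: 11100000
1110xxxx -> Class D (224-239)
Class D (multicast), default mask N/A


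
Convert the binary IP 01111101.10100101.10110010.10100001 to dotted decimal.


01111101 = 125
10100101 = 165
10110010 = 178
10100001 = 161
IP: 125.165.178.161


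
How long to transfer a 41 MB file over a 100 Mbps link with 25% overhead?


Effective throughput = 100 * (1 - 25/100) = 75 Mbps
File size in Mb = 41 * 8 = 328 Mb
Time = 328 / 75
Time = 4.3733 seconds


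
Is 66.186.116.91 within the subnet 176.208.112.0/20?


Subnet network: 176.208.112.0
Test IP AND mask: 66.186.112.0
No, 66.186.116.91 is not in 176.208.112.0/20


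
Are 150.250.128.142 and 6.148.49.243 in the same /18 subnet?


Mask: 255.255.192.0
150.250.128.142 AND mask = 150.250.128.0
6.148.49.243 AND mask = 6.148.0.0
No, different subnets (150.250.128.0 vs 6.148.0.0)


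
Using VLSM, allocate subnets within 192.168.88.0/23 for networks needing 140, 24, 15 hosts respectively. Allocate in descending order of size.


140 hosts -> /24 (254 usable): 192.168.88.0/24
24 hosts -> /27 (30 usable): 192.168.89.0/27
15 hosts -> /27 (30 usable): 192.168.89.32/27
Allocation: 192.168.88.0/24 (140 hosts, 254 usable); 192.168.89.0/27 (24 hosts, 30 usable); 192.168.89.32/27 (15 hosts, 30 usable)


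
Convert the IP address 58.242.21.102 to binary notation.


58 = 00111010
242 = 11110010
21 = 00010101
102 = 01100110
Binary: 00111010.11110010.00010101.01100110


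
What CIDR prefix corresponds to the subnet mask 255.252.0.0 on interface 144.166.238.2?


Binary: 11111111.11111100.00000000.00000000
Count leading 1s
Prefix: /14


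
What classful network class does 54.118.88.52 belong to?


First octet: 54
Binary: 00110110
0xxxxxxx -> Class A (1-126)
Class A, default mask 255.0.0.0 (/8)


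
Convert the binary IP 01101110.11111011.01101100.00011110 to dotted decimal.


01101110 = 110
11111011 = 251
01101100 = 108
00011110 = 30
IP: 110.251.108.30


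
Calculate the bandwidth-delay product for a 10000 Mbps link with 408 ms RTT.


BDP = bandwidth * RTT
= 10000 Mbps * 408 ms
= 10000 * 1e6 * 408 / 1000 bits
= 4080000000 bits
= 510000000 bytes
= 498046.875 KB
BDP = 4080000000 bits (510000000 bytes)


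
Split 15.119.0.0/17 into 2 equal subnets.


New prefix = 17 + 1 = 18
Each subnet has 16384 addresses
  15.119.0.0/18
  15.119.64.0/18
Subnets: 15.119.0.0/18, 15.119.64.0/18


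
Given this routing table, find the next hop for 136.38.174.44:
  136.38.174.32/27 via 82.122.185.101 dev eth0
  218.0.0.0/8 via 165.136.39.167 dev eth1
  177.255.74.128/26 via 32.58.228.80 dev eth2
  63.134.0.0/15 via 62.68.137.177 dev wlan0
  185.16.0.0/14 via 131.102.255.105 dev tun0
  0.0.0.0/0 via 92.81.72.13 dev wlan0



Longest prefix match for 136.38.174.44:
  /27 136.38.174.32: MATCH
  /8 218.0.0.0: no
  /26 177.255.74.128: no
  /15 63.134.0.0: no
  /14 185.16.0.0: no
  /0 0.0.0.0: MATCH
Selected: next-hop 82.122.185.101 via eth0 (matched /27)


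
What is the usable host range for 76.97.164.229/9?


Network: 76.0.0.0
Broadcast: 76.127.255.255
First usable = network + 1
Last usable = broadcast - 1
Range: 76.0.0.1 to 76.127.255.254


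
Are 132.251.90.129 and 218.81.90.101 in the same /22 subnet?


Mask: 255.255.252.0
132.251.90.129 AND mask = 132.251.88.0
218.81.90.101 AND mask = 218.81.88.0
No, different subnets (132.251.88.0 vs 218.81.88.0)


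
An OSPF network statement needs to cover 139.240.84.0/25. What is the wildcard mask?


Subnet mask: 255.255.255.128
Wildcard = 255.255.255.255 - subnet mask
255 - 255 = 0
255 - 255 = 0
255 - 255 = 0
255 - 128 = 127
Wildcard: 0.0.0.127


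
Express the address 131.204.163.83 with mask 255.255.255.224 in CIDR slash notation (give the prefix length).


Binary: 11111111.11111111.11111111.11100000
Count leading 1s
Prefix: /27


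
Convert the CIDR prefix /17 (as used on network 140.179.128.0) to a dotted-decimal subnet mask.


/17 means 17 network bits, 15 host bits
Binary: 11111111111111111000000000000000
Mask: 255.255.128.0


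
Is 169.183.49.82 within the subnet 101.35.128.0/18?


Subnet network: 101.35.128.0
Test IP AND mask: 169.183.0.0
No, 169.183.49.82 is not in 101.35.128.0/18


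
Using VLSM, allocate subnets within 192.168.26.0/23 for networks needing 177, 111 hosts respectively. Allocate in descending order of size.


177 hosts -> /24 (254 usable): 192.168.26.0/24
111 hosts -> /25 (126 usable): 192.168.27.0/25
Allocation: 192.168.26.0/24 (177 hosts, 254 usable); 192.168.27.0/25 (111 hosts, 126 usable)


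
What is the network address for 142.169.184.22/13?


IP:   10001110.10101001.10111000.00010110
Mask: 11111111.11111000.00000000.00000000
AND operation:
Net:  10001110.10101000.00000000.00000000
Network: 142.168.0.0/13


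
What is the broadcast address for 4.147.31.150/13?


Network: 4.144.0.0/13
Host bits = 19
Set all host bits to 1:
Broadcast: 4.151.255.255


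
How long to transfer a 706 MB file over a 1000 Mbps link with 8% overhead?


Effective throughput = 1000 * (1 - 8/100) = 920 Mbps
File size in Mb = 706 * 8 = 5648 Mb
Time = 5648 / 920
Time = 6.1391 seconds
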